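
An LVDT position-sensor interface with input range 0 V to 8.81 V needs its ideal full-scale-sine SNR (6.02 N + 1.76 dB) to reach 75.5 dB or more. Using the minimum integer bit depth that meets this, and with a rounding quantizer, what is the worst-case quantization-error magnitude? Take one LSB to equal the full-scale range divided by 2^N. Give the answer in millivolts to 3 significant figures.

0.538 mV

V_FS = 8.81 V.
N ≥ (75.5 − 1.76)/6.02 = 12.249 → N_min = 13.
Step size = 8.81/8192 V = 1.0754 mV.
|e|_max = LSB/2 = 0.538 mV.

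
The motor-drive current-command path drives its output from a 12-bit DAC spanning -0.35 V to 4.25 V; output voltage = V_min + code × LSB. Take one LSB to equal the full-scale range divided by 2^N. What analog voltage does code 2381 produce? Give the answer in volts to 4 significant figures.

2.324 V

Span: 4.25 V − (-0.35 V) = 4.6 V. LSB = 4.6 V / 2^12.
V_out = -0.35 + 2381 × (4.6/4096) V
      = -0.35 + 2.67397 = 2.32397 V.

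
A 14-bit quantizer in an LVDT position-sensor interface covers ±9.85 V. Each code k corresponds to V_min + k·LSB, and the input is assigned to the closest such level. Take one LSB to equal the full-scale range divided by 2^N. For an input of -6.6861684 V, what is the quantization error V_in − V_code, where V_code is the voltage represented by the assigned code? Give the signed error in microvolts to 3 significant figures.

Range = 9.85 − (-9.85) = 19.7 V. LSB = 19.7 V / 2^14 ≈ 1.202 mV.
Position in LSBs: (-6.6861684 − (-9.85)) × 16384/19.7 = 2631.2800; rounding gives k = 2631.
Reconstructed level: -9.85 + 2631 × 19.7/16384 V = -6.6865051270 V.
Error = V_in − V_code = -6.6861684 − (-6.6865051270) = +337 µV.

+337 µV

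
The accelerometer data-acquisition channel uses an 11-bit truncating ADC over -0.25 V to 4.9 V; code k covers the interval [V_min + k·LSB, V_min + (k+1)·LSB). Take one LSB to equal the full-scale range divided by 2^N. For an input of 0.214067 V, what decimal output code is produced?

184

Full-scale range = 4.9 V − (-0.25 V) = 5.15 V. LSB = 5.15 V / 2^11 ≈ 2.515 mV.
V_in − V_min = 0.214067 − (-0.25) = 0.464067 V.
Divide by LSB: 0.464067 × 2048/5.15 = 184.5455.
Truncating gives code 184.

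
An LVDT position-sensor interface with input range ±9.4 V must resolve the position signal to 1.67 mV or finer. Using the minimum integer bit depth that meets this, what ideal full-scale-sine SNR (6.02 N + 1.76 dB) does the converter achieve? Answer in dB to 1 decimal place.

Full-scale range = 9.4 V − (-9.4 V) = 18.8 V.
Levels needed ≥ 18.8/1.67 mV = 11260. 2^14 = 16384 suffices, so N_min = 14.
Ideal SNR at N = 14: 6.02·14 + 1.76 = 86.0 dB.

86.0 dB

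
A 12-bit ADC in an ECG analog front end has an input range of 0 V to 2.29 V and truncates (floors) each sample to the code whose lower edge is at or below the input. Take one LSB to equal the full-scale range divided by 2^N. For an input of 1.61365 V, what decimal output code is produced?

Range is 2.29 V. LSB = 2.29 V / 2^12 ≈ 0.5591 mV.
(V_in − V_min) × 2^12/range = (1.61365 − (0)) × 4096/2.29 = 2886.249.
Floor → code = 2886.

2886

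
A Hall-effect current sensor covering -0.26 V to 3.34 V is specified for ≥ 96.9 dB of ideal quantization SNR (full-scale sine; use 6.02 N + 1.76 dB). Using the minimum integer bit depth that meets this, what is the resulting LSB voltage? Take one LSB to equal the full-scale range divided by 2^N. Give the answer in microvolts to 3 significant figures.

54.9 µV

Range = 3.34 − (-0.26) = 3.6 V.
Solving 6.02 N ≥ 96.9 − 1.76: N ≥ 15.804. Round up → N = 16.
LSB = 3.6 V / 2^16 = 54.9 µV.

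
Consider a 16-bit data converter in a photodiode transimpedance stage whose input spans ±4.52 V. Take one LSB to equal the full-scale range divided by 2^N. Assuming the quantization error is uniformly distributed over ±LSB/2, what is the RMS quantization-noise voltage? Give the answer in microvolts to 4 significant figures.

Range = 4.52 − (-4.52) = 9.04 V.
LSB = 9.04 V / 2^16 = 137.939 µV.
For a uniform distribution on [−LSB/2, +LSB/2], V_rms = LSB/√12 = 137.939 µV/3.4641 = 39.82 µV.

39.82 µV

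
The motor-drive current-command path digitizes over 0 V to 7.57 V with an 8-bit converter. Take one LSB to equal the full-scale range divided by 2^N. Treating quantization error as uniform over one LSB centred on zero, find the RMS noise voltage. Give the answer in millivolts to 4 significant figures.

8.536 mV

Span = 7.57 V.
LSB = 7.57 V / 2^8 = 29.5703 mV.
RMS of a uniform error over width LSB is LSB/√12 = 8.536 mV.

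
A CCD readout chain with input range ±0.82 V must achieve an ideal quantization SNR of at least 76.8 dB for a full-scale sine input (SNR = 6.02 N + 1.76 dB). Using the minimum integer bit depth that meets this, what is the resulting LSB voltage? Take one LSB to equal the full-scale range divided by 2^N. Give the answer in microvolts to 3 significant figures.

Range = 0.82 − (-0.82) = 1.64 V.
6.02 N + 1.76 ≥ 76.8 gives N ≥ 12.465, so the minimum integer is 13.
LSB = 1.64 V / 2^13 = 200 µV.

200 µV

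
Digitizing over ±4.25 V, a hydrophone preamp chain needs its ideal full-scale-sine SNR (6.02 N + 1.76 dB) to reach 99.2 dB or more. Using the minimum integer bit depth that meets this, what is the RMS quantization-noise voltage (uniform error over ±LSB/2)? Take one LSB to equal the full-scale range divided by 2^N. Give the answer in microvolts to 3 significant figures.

Full-scale range = 4.25 V − (-4.25 V) = 8.5 V.
Required N = ⌈(99.2 − 1.76)/6.02⌉ = ⌈16.186⌉ = 17.
Step size = 8.5/131072 V = 64.850 µV.
V_rms = LSB/√12 = 18.7 µV.

18.7 µV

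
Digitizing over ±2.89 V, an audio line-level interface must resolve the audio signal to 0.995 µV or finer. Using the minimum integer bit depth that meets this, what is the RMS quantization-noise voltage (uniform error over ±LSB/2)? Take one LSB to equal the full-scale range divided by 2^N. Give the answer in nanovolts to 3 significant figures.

The full-scale span is 2.89 − (-2.89) = 5.78 V.
Levels needed ≥ 5.78/0.995 µV = 5.809e6. 2^23 = 8388608 suffices, so N_min = 23.
LSB = 5.78 V ÷ 2^23 = 5.78/8388608 V = 0.68903 µV.
σ_q = LSB/√12 = 0.68903 µV/3.4641 = 199 nV.

199 nV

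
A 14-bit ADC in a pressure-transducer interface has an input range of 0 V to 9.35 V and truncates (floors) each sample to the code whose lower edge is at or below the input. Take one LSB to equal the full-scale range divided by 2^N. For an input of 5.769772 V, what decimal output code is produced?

10110

Span = 9.35 V. LSB = 9.35 V / 2^14 ≈ 0.5707 mV.
V_in − V_min = 5.769772 − (0) = 5.769772 V.
Divide by LSB: 5.769772 × 16384/9.35 = 10110.3684.
Truncating gives code 10110.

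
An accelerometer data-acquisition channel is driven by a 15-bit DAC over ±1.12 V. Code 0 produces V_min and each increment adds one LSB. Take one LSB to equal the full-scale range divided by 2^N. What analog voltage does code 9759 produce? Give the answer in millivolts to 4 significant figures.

-452.9 mV

Range = 1.12 − (-1.12) = 2.24 V. LSB = 2.24 V / 2^15.
V_out = V_min + code × LSB = -1.12 V + 9759 × 2.24 V / 32768
      = -1.12 + 0.667119 = -0.452881 V.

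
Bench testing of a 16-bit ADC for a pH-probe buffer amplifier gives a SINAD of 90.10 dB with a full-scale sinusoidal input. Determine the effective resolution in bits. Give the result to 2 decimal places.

ENOB = (90.10 − 1.76)/6.02 = 14.6744 bits.

14.67 bits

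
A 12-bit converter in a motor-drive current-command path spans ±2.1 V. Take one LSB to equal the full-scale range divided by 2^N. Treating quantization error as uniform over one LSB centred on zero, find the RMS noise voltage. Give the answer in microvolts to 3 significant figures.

296 µV

Span: 2.1 V − (-2.1 V) = 4.2 V.
Step size = 4.2/4096 V = 1.0254 mV.
RMS of a uniform error over width LSB is LSB/√12 = 296 µV.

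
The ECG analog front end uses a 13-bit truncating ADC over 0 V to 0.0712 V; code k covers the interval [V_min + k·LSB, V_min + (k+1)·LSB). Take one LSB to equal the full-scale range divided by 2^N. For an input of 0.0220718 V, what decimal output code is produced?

V_FS = 0.0712 V. LSB = 0.0712 V / 2^13 ≈ 8.691 µV.
code = ⌊(V_in − V_min)/LSB⌋ = ⌊(V_in − V_min) × 2^13 / range⌋
     = ⌊(0.0220718 − (0)) × 8192 / 0.0712⌋ = ⌊0.0220718 × 8192/0.0712⌋
     = ⌊2539.497⌋ = 2539.

2539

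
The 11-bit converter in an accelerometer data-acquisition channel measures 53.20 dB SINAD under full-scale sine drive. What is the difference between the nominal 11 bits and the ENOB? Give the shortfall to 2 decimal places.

N_eff = (53.20 − 1.76)/6.02 = 8.5449 bits.
Lost resolution: 11 − 8.5449 = 2.4551 bits.

2.46 bits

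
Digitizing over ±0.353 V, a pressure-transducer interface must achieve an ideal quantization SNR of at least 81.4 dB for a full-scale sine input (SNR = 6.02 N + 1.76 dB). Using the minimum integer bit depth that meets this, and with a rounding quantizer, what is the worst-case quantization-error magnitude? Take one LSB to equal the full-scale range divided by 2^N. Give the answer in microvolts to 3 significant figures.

Range = 0.353 − (-0.353) = 0.706 V.
N ≥ (81.4 − 1.76)/6.02 = 13.229 → N_min = 14.
LSB = 0.706 V ÷ 2^14 = 0.706/16384 V = 43.091 µV.
|e|_max = LSB/2 = 21.5 µV.

21.5 µV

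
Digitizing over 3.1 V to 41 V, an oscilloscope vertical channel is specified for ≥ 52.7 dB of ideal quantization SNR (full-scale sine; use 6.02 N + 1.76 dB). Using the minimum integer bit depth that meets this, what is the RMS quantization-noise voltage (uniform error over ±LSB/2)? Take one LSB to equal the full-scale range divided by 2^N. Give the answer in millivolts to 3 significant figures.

21.4 mV

The full-scale span is 41 − (3.1) = 37.9 V.
6.02 N + 1.76 ≥ 52.7 gives N ≥ 8.462, so the minimum integer is 9.
Step size = 37.9/512 V = 74.023 mV.
V_rms = LSB/√12 = 21.4 mV.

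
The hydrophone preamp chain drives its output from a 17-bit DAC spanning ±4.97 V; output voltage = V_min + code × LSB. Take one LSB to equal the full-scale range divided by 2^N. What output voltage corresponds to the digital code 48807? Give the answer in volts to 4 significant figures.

-1.269 V

Range = 4.97 − (-4.97) = 9.94 V. LSB = 9.94 V / 2^17.
V_out = -4.97 + 48807 × (9.94/131072) V
      = -4.97 + 3.70134 = -1.26866 V.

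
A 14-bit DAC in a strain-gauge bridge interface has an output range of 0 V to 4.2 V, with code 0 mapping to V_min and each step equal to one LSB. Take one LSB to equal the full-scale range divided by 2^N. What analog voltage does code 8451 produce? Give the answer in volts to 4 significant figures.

V_FS = 4.2 V. LSB = 4.2 V / 2^14.
Output = V_min + (8451/16384) × range = 0 + 0.515808 × 4.2 V
      = 0 + 2.16639 = 2.16639 V.

2.166 V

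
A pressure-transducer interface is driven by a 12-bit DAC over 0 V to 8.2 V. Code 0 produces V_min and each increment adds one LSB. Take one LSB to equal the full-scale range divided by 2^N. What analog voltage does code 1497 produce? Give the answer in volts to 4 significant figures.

2.997 V

Range is 8.2 V. LSB = 8.2 V / 2^12.
Output = V_min + (1497/4096) × range = 0 + 0.365479 × 8.2 V
      = 0 + 2.99692 = 2.99692 V.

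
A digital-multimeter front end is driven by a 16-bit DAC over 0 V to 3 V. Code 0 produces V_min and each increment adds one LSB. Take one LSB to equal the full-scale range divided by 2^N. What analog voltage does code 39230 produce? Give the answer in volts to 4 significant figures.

Range is 3 V. LSB = 3 V / 2^16.
V_out = 0 + 39230 × (3/65536) V
      = 0 + 1.79581 = 1.79581 V.

1.796 V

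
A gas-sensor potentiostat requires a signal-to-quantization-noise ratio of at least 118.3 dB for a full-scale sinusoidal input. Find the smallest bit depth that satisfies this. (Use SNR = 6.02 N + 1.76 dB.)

20 bits

Required N = ⌈(118.3 − 1.76)/6.02⌉ = ⌈19.359⌉ = 20.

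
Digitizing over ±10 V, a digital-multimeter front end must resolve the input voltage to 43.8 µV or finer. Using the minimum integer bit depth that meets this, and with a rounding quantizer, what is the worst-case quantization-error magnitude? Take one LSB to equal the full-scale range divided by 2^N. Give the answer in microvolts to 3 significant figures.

The full-scale span is 10 − (-10) = 20 V.
Required number of levels: 20/43.8 µV = 456620; smallest N with 2^N ≥ that is 19.
LSB = 20 V / 2^19 = 38.147 µV.
Half an LSB is 19.1 µV.

19.1 µV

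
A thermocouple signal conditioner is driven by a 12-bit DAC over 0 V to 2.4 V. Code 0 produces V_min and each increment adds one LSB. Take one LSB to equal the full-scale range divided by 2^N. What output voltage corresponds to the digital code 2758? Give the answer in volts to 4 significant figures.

1.616 V

Span = 2.4 V. LSB = 2.4 V / 2^12.
V_out = 0 + 2758 × (2.4/4096) V
      = 0 V + 1.61602 V = 1.61602 V.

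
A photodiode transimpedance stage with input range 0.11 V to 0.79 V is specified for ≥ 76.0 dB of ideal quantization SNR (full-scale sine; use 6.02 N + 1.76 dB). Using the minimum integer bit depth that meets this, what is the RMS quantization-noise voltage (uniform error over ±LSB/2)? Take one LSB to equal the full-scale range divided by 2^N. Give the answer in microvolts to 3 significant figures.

Span: 0.79 V − (0.11 V) = 0.68 V.
N ≥ (76.0 − 1.76)/6.02 = 12.332 → N_min = 13.
Step size = 0.68/8192 V = 83.008 µV.
RMS noise = LSB/√12 = 24.0 µV.

24.0 µV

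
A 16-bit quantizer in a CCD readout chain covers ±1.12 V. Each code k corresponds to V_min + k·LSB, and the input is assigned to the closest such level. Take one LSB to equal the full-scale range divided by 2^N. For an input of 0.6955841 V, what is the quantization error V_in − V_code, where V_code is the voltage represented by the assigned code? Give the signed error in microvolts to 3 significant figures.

−6.72 µV

The full-scale span is 1.12 − (-1.12) = 2.24 V. LSB = 2.24 V / 2^16 ≈ 34.18 µV.
(0.6955841 − (-1.12)) / LSB = 1.8155841 × 65536/2.24 = 53118.8034. Nearest integer: k = 53119.
V_code = V_min + k × range/2^16 = -1.12 + 53119 × 2.24/65536 = 0.69559082031 V.
Error = V_in − V_code = 0.6955841 − (0.69559082031) = −6.72 µV.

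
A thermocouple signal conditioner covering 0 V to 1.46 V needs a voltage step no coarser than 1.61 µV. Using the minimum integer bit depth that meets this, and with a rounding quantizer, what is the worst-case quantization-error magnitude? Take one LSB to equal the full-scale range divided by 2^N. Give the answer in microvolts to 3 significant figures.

0.696 µV

Full-scale range = 1.46 V.
Levels needed ≥ 1.46/1.61 µV = 906800. 2^20 = 1048576 suffices, so N_min = 20.
LSB = 1.46 V / 2^20 = 1.3924 µV.
Half an LSB is 0.696 µV.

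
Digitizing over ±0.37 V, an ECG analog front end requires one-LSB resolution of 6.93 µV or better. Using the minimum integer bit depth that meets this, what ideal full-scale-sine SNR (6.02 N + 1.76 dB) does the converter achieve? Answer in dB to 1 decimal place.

104.1 dB

Range = 0.37 − (-0.37) = 0.74 V.
Need 2^N ≥ 0.74 V / 6.93 µV = 106800 → N_min = 17.
Ideal SNR at N = 17: 6.02·17 + 1.76 = 104.1 dB.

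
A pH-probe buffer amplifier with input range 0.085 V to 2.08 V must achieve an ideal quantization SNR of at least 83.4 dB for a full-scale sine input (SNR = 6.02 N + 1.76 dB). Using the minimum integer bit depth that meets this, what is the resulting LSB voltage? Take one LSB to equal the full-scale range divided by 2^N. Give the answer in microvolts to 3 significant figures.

122 µV

Full-scale range = 2.08 V − (0.085 V) = 1.995 V.
6.02 N + 1.76 ≥ 83.4 gives N ≥ 13.561, so the minimum integer is 14.
LSB = 1.995 V ÷ 2^14 = 1.995/16384 V = 122 µV.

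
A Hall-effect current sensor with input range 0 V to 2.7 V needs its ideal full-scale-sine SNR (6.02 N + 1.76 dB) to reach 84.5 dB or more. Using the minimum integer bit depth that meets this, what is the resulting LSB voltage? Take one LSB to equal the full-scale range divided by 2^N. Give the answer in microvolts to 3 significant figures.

165 µV

V_FS = 2.7 V.
N ≥ (84.5 − 1.76)/6.02 = 13.744 → N_min = 14.
Step size = 2.7/16384 V = 165 µV.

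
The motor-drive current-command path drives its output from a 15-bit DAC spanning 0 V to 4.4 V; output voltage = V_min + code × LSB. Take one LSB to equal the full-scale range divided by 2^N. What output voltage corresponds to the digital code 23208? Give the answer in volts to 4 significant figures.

3.116 V

Range is 4.4 V. LSB = 4.4 V / 2^15.
V_out = V_min + code × LSB = 0 V + 23208 × 4.4 V / 32768
      = 0 + 3.11631 = 3.11631 V.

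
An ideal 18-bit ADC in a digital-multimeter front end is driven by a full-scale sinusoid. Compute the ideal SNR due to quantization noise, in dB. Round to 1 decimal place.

SNR = 6.02·18 + 1.76 = 110.12 dB.

110.1 dB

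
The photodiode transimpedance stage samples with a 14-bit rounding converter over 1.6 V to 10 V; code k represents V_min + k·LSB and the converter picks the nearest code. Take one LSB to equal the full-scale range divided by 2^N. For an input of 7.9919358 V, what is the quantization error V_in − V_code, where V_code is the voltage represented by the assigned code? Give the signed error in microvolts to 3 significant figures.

Span: 10 V − (1.6 V) = 8.4 V. LSB = 8.4 V / 2^14 ≈ 0.5127 mV.
(7.9919358 − (1.6)) / LSB = 6.3919358 × 16384/8.4 = 12467.3186. Nearest integer: k = 12467.
Reconstructed level: 1.6 + 12467 × 8.4/16384 V = 7.9917724609 V.
e = 7.9919358 − (7.9917724609) = +163 µV.

+163 µV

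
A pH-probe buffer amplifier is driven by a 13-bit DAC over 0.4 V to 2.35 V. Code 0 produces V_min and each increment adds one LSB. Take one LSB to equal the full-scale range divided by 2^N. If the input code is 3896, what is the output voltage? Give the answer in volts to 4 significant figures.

1.327 V

Range = 2.35 − (0.4) = 1.95 V. LSB = 1.95 V / 2^13.
V_out = V_min + code × LSB = 0.4 V + 3896 × 1.95 V / 8192
      = 0.4 + 0.927393 = 1.32739 V.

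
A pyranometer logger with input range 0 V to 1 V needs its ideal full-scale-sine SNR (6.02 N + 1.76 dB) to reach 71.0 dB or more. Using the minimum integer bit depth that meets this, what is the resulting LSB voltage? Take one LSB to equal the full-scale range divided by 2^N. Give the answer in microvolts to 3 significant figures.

244 µV

V_FS = 1 V.
Required N = ⌈(71.0 − 1.76)/6.02⌉ = ⌈11.502⌉ = 12.
Step size = 1/4096 V = 244 µV.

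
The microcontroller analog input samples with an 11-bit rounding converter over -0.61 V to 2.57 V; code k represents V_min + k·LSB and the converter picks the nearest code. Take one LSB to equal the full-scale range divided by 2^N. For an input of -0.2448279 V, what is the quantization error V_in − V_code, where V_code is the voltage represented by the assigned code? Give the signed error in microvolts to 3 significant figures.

Span: 2.57 V − (-0.61 V) = 3.18 V. LSB = 3.18 V / 2^11 ≈ 1.553 mV.
(V_in − V_min)/LSB = (-0.2448279 − (-0.61)) × 2048/3.18 = 235.1800 → nearest code k = 235.
V_code = -0.61 + (235/2048) × 3.18 = -0.2451074219 V.
e = -0.2448279 − (-0.2451074219) = +280 µV.

+280 µV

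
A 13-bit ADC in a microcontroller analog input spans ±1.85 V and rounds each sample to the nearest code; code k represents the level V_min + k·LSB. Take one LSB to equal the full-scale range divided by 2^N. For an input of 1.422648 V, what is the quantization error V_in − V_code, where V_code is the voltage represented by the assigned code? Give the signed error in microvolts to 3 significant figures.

Full-scale range = 1.85 V − (-1.85 V) = 3.7 V. LSB = 3.7 V / 2^13 ≈ 451.7 µV.
Position in LSBs: (1.422648 − (-1.85)) × 8192/3.7 = 7245.8196; rounding gives k = 7246.
V_code = V_min + k × range/2^13 = -1.85 + 7246 × 3.7/8192 = 1.422729492 V.
Error = V_in − V_code = 1.422648 − (1.422729492) = −81.5 µV.

−81.5 µV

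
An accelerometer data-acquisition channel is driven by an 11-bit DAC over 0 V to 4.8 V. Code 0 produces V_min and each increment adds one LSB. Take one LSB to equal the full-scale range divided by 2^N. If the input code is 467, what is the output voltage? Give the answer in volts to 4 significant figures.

Span = 4.8 V. LSB = 4.8 V / 2^11.
V_out = 0 + 467 × (4.8/2048) V
      = 0 + 1.09453 = 1.09453 V.

1.095 V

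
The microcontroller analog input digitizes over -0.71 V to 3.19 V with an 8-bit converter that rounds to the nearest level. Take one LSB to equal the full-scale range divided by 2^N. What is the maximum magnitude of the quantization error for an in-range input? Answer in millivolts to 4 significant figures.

7.617 mV

Span: 3.19 V − (-0.71 V) = 3.9 V.
LSB = 3.9 V / 2^8 = 15.2344 mV.
A rounding quantizer has |error| ≤ LSB/2 = 7.617 mV.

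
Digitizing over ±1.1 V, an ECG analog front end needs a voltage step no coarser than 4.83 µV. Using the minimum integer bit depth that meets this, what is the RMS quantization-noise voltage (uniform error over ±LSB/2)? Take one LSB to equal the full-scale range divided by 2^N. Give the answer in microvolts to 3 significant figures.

1.21 µV

The full-scale span is 1.1 − (-1.1) = 2.2 V.
2.2 V / 4.83 µV = 455500. Since 2^18 = 262144 and 2^19 = 524288, N = 19.
One LSB is 2.2 V / 524288 = 4.1962 µV.
RMS noise = LSB/√12 = 1.21 µV.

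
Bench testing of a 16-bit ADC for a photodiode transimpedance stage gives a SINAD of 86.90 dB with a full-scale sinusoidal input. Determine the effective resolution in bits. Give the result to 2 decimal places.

ENOB = (SINAD − 1.76) / 6.02 = (86.90 − 1.76) / 6.02 = 85.14 / 6.02 = 14.1429.

14.14 bits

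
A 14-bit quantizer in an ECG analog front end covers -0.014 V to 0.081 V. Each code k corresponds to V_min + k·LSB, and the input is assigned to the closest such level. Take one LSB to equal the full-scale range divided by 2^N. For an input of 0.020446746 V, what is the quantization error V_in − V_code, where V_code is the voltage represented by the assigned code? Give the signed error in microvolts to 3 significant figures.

−1.19 µV

Full-scale range = 0.081 V − (-0.014 V) = 0.095 V. LSB = 0.095 V / 2^14 ≈ 5.798 µV.
(V_in − V_min)/LSB = (0.020446746 − (-0.014)) × 16384/0.095 = 5940.7946 → nearest code k = 5941.
V_code = V_min + k × range/2^14 = -0.014 + 5941 × 0.095/16384 = 0.020447937012 V.
V_in − V_code = 0.020446746 − (0.020447937012) = −1.19 µV.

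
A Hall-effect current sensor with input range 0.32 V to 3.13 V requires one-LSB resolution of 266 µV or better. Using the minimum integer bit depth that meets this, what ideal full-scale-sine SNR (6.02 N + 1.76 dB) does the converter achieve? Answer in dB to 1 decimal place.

The full-scale span is 3.13 − (0.32) = 2.81 V.
2.81 V / 266 µV = 10560. Since 2^13 = 8192 and 2^14 = 16384, N = 14.
6.02(14) + 1.76 = 86.04 dB.

86.0 dB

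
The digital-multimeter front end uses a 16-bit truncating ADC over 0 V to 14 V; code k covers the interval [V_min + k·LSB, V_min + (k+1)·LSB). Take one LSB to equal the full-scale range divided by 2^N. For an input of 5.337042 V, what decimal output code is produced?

Full-scale range = 14 V. LSB = 14 V / 2^16 ≈ 213.6 µV.
V_in − V_min = 5.337042 − (0) = 5.337042 V.
Divide by LSB: 5.337042 × 65536/14 = 24983.4560.
Truncating gives code 24983.

24983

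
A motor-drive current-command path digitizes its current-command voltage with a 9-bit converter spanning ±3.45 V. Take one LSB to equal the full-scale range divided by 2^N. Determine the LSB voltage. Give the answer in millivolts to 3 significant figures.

13.5 mV

Range = 3.45 − (-3.45) = 6.9 V.
There are 2^9 = 512 steps.
Step size = 6.9/512 V = 13.5 mV.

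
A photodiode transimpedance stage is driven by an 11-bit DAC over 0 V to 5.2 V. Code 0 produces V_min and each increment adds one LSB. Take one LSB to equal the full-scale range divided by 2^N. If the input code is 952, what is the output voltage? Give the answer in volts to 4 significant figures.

2.417 V

Range is 5.2 V. LSB = 5.2 V / 2^11.
V_out = 0 + 952 × (5.2/2048) V
      = 0 + 2.41719 = 2.41719 V.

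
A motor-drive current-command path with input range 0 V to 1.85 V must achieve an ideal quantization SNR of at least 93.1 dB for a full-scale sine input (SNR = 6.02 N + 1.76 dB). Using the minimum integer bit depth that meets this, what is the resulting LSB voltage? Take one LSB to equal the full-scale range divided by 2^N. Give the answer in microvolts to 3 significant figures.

28.2 µV

Full-scale range = 1.85 V.
N ≥ (93.1 − 1.76)/6.02 = 15.173 → N_min = 16.
Step size = 1.85/65536 V = 28.2 µV.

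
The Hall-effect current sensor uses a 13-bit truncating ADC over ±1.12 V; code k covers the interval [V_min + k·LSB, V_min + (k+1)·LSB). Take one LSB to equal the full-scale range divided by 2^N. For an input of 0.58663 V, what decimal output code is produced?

6241

Range = 1.12 − (-1.12) = 2.24 V. LSB = 2.24 V / 2^13 ≈ 273.4 µV.
V_in − V_min = 0.58663 − (-1.12) = 1.70663 V.
Divide by LSB: 1.70663 × 8192/2.24 = 6241.3897.
Truncating gives code 6241.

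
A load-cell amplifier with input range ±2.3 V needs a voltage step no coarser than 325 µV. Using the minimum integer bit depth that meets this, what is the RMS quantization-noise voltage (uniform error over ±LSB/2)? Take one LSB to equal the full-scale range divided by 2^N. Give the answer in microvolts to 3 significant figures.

Span: 2.3 V − (-2.3 V) = 4.6 V.
Need 2^N ≥ 4.6 V / 325 µV = 14150 → N_min = 14.
Step size = 4.6/16384 V = 280.76 µV.
RMS noise = LSB/√12 = 81.0 µV.

81.0 µV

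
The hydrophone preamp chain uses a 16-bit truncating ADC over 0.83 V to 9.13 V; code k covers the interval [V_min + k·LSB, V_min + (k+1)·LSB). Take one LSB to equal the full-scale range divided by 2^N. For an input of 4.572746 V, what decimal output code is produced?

29552

Span: 9.13 V − (0.83 V) = 8.3 V. LSB = 8.3 V / 2^16 ≈ 126.6 µV.
(V_in − V_min) × 2^16/range = (4.572746 − (0.83)) × 65536/8.3 = 29552.362.
Floor → code = 29552.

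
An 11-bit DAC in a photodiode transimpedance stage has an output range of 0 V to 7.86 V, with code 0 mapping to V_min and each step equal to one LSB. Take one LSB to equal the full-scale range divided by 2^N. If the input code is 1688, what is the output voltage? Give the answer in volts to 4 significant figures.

6.478 V

Span = 7.86 V. LSB = 7.86 V / 2^11.
Output = V_min + (1688/2048) × range = 0 + 0.824219 × 7.86 V
      = 0 V + 6.47836 V = 6.47836 V.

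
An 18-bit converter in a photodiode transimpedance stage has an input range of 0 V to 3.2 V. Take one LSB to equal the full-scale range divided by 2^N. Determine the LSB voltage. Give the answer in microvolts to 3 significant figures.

12.2 µV

Span = 3.2 V.
2^18 = 262144 levels.
LSB = 3.2 V / 2^18 = 12.2 µV.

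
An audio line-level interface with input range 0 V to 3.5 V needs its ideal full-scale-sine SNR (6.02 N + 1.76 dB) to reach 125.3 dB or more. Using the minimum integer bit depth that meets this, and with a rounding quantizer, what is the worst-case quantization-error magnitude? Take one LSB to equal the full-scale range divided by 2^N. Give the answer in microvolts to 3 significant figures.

0.834 µV

Range is 3.5 V.
N ≥ (125.3 − 1.76)/6.02 = 20.522 → N_min = 21.
One LSB is 3.5 V / 2097152 = 1.6689 µV.
|e|_max = LSB/2 = 0.834 µV.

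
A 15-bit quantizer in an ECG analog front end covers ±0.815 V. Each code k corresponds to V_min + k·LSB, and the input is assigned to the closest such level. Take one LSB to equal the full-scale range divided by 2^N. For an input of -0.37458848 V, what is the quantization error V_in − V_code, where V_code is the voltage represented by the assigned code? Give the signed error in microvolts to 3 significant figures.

−18.8 µV

The full-scale span is 0.815 − (-0.815) = 1.63 V. LSB = 1.63 V / 2^15 ≈ 49.74 µV.
(V_in − V_min)/LSB = (-0.37458848 − (-0.815)) × 32768/1.63 = 8853.6225 → nearest code k = 8854.
V_code = V_min + k × range/2^15 = -0.815 + 8854 × 1.63/32768 = -0.37456970215 V.
e = -0.37458848 − (-0.37456970215) = −18.8 µV.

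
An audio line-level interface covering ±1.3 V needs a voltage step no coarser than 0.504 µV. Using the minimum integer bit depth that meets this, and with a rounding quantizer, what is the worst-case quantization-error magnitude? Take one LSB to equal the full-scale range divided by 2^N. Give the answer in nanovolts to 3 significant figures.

155 nV

Full-scale range = 1.3 V − (-1.3 V) = 2.6 V.
2.6 V / 0.504 µV = 5.159e6. Since 2^22 = 4194304 and 2^23 = 8388608, N = 23.
Step size = 2.6/8388608 V = 309.94 nV.
|e|_max = LSB/2 = 155 nV.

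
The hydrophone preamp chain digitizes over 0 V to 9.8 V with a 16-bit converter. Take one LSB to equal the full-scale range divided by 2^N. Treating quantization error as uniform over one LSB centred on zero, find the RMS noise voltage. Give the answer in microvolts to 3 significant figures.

V_FS = 9.8 V.
One LSB is 9.8 V / 65536 = 149.54 µV.
V_rms = LSB/√12 = 149.54 µV / √12 = 43.2 µV.

43.2 µV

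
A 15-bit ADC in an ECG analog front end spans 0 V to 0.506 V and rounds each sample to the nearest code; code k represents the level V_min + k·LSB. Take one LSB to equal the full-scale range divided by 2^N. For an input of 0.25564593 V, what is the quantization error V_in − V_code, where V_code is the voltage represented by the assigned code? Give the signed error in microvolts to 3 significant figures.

Range is 0.506 V. LSB = 0.506 V / 2^15 ≈ 15.44 µV.
(V_in − V_min)/LSB = (0.25564593 − (0)) × 32768/0.506 = 16555.3475 → nearest code k = 16555.
Reconstructed level: 0 + 16555 × 0.506/32768 V = 0.25564056396 V.
Error = V_in − V_code = 0.25564593 − (0.25564056396) = +5.37 µV.

+5.37 µV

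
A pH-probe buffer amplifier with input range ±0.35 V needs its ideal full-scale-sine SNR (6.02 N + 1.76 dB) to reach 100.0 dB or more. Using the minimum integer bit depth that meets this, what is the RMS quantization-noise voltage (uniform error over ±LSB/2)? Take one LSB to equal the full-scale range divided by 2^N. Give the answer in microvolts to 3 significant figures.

Full-scale range = 0.35 V − (-0.35 V) = 0.7 V.
Required N = ⌈(100.0 − 1.76)/6.02⌉ = ⌈16.319⌉ = 17.
One LSB is 0.7 V / 131072 = 5.3406 µV.
σ_q = LSB/√12 = 5.3406 µV/3.4641 = 1.54 µV.

1.54 µV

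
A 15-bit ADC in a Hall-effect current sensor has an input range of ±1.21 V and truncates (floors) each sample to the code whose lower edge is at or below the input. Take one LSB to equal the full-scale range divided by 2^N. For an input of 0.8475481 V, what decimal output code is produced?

27860

The full-scale span is 1.21 − (-1.21) = 2.42 V. LSB = 2.42 V / 2^15 ≈ 73.85 µV.
V_in − V_min = 0.8475481 − (-1.21) = 2.0575481 V.
Divide by LSB: 2.0575481 × 32768/2.42 = 27860.2215.
Truncating gives code 27860.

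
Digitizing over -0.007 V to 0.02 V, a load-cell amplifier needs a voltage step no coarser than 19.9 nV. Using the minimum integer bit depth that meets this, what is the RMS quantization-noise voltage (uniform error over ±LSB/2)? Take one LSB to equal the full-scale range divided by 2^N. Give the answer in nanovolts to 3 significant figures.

Range = 0.02 − (-0.007) = 0.027 V.
Levels needed ≥ 0.027/19.9 nV = 1.357e6. 2^21 = 2097152 suffices, so N_min = 21.
LSB = 0.027 V ÷ 2^21 = 0.027/2097152 V = 12.875 nV.
σ_q = LSB/√12 = 12.875 nV/3.4641 = 3.72 nV.

3.72 nV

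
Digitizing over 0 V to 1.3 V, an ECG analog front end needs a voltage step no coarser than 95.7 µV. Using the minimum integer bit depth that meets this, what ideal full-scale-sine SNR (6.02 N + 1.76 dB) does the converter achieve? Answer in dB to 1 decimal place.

Span = 1.3 V.
1.3 V / 95.7 µV = 13580. Since 2^13 = 8192 and 2^14 = 16384, N = 14.
SNR = 6.02 × 14 + 1.76 = 86.04 dB.

86.0 dB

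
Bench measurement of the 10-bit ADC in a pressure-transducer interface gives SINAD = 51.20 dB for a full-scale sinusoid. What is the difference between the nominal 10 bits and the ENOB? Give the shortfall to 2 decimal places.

N_eff = (51.20 − 1.76)/6.02 = 8.2126 bits.
Shortfall = 10 − 8.2126 = 1.7874 bits.

1.79 bits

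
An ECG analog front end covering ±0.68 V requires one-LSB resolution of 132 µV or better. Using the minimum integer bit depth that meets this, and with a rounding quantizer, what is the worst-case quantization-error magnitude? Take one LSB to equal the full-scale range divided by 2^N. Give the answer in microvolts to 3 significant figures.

41.5 µV

The full-scale span is 0.68 − (-0.68) = 1.36 V.
Required number of levels: 1.36/132 µV = 10303; smallest N with 2^N ≥ that is 14.
LSB = 1.36 V ÷ 2^14 = 1.36/16384 V = 83.008 µV.
Max error for round-to-nearest is LSB/2 = 41.5 µV.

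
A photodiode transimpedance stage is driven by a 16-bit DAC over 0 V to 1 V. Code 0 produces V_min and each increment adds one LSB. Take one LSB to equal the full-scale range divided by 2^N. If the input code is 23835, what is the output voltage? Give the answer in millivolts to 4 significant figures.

Span = 1 V. LSB = 1 V / 2^16.
V_out = 0 + 23835 × (1/65536) V
      = 0 + 0.363693 = 0.363693 V.

363.7 mV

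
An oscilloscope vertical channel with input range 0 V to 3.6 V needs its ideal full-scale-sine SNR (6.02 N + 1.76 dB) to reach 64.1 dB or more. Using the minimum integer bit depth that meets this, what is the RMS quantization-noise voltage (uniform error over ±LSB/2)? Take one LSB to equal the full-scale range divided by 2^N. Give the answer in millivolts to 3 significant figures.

0.507 mV

V_FS = 3.6 V.
Solving 6.02 N ≥ 64.1 − 1.76: N ≥ 10.355. Round up → N = 11.
LSB = 3.6 V / 2^11 = 1.7578 mV.
RMS noise = LSB/√12 = 0.507 mV.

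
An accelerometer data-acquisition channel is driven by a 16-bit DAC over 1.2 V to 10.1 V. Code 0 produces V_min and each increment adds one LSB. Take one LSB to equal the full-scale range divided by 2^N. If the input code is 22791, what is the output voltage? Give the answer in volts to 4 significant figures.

4.295 V

The full-scale span is 10.1 − (1.2) = 8.9 V. LSB = 8.9 V / 2^16.
V_out = 1.2 + 22791 × (8.9/65536) V
      = 1.2 + 3.09509 = 4.29509 V.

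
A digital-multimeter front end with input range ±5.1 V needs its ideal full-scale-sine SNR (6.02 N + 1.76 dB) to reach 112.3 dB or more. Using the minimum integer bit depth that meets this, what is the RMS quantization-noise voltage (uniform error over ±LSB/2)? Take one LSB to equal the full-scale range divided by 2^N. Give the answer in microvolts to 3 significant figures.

The full-scale span is 5.1 − (-5.1) = 10.2 V.
N ≥ (112.3 − 1.76)/6.02 = 18.362 → N_min = 19.
Step size = 10.2/524288 V = 19.455 µV.
RMS noise = LSB/√12 = 5.62 µV.

5.62 µV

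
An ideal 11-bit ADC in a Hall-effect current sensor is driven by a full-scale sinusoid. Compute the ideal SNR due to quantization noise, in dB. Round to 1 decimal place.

For an ideal N-bit converter with full-scale sine input, SNR = 6.02 N + 1.76 dB. SNR = 6.02 × 11 + 1.76 = 66.22 + 1.76 = 67.98 dB.

68.0 dB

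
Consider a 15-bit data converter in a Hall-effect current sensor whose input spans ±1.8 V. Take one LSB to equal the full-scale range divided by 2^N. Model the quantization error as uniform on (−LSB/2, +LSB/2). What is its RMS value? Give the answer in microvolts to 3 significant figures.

31.7 µV

Full-scale range = 1.8 V − (-1.8 V) = 3.6 V.
LSB = 3.6 V ÷ 2^15 = 3.6/32768 V = 109.86 µV.
For a uniform distribution on [−LSB/2, +LSB/2], V_rms = LSB/√12 = 109.86 µV/3.4641 = 31.7 µV.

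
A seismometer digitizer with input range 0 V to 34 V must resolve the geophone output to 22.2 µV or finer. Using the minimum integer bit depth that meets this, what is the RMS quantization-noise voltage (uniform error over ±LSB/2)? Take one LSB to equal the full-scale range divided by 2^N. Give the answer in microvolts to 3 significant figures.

Full-scale range = 34 V.
34 V / 22.2 µV = 1.532e6. Since 2^20 = 1048576 and 2^21 = 2097152, N = 21.
Step size = 34/2097152 V = 16.212 µV.
σ_q = LSB/√12 = 16.212 µV/3.4641 = 4.68 µV.

4.68 µV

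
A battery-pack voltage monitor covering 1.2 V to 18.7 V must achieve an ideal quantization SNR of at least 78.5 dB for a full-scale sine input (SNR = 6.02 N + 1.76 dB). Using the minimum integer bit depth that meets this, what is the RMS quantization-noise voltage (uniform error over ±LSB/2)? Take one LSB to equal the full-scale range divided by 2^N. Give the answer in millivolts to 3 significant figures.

0.617 mV

Full-scale range = 18.7 V − (1.2 V) = 17.5 V.
Required N = ⌈(78.5 − 1.76)/6.02⌉ = ⌈12.748⌉ = 13.
Step size = 17.5/8192 V = 2.1362 mV.
RMS noise = LSB/√12 = 0.617 mV.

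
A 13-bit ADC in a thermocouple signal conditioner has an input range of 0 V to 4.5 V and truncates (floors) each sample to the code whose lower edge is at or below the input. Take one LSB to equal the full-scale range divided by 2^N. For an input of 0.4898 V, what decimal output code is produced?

891

Full-scale range = 4.5 V. LSB = 4.5 V / 2^13 ≈ 0.5493 mV.
V_in − V_min = 0.4898 − (0) = 0.4898 V.
Divide by LSB: 0.4898 × 8192/4.5 = 891.6537.
Truncating gives code 891.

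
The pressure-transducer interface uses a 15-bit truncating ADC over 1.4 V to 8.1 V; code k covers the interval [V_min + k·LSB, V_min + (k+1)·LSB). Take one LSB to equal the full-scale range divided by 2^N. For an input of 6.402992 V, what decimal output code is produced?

Range = 8.1 − (1.4) = 6.7 V. LSB = 6.7 V / 2^15 ≈ 204.5 µV.
code = ⌊(V_in − V_min)/LSB⌋ = ⌊(V_in − V_min) × 2^15 / range⌋
     = ⌊(6.402992 − (1.4)) × 32768 / 6.7⌋ = ⌊5.002992 × 32768/6.7⌋
     = ⌊24468.364⌋ = 24468.

24468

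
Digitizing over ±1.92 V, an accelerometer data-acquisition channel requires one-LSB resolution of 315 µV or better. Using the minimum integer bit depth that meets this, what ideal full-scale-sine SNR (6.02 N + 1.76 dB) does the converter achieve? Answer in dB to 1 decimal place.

86.0 dB

Full-scale range = 1.92 V − (-1.92 V) = 3.84 V.
3.84 V / 315 µV = 12190. Since 2^13 = 8192 and 2^14 = 16384, N = 14.
SNR = 6.02 × 14 + 1.76 = 86.04 dB.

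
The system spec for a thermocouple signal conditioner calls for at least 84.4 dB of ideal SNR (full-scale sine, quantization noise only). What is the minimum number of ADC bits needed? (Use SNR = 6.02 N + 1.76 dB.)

6.02 N + 1.76 ≥ 84.4 gives N ≥ 13.728, so the minimum integer is 14.

14 bits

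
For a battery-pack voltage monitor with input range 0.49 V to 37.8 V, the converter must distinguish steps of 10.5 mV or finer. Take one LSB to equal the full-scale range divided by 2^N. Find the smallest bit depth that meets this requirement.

12 bits

Range = 37.8 − (0.49) = 37.31 V.
Need 2^N ≥ 37.31 V / 10.5 mV = 3553 → N_min = 12.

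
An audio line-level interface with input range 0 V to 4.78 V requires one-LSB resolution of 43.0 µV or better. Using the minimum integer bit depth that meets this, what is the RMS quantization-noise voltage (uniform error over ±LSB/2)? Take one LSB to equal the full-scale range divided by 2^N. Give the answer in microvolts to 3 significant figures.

10.5 µV

V_FS = 4.78 V.
4.78 V / 43.0 µV = 111200. Since 2^16 = 65536 and 2^17 = 131072, N = 17.
One LSB is 4.78 V / 131072 = 36.469 µV.
σ_q = LSB/√12 = 36.469 µV/3.4641 = 10.5 µV.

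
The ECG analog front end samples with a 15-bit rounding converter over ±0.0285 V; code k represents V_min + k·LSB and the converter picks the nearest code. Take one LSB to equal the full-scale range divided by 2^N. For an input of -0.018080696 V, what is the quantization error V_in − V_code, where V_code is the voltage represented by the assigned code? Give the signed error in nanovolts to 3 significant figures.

−313 nV

Span: 0.0285 V − (-0.0285 V) = 0.057 V. LSB = 0.057 V / 2^15 ≈ 1.740 µV.
Position in LSBs: (-0.018080696 − (-0.0285)) × 32768/0.057 = 5989.8202; rounding gives k = 5990.
V_code = V_min + k × range/2^15 = -0.0285 + 5990 × 0.057/32768 = -0.018080383301 V.
e = -0.018080696 − (-0.018080383301) = −313 nV.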